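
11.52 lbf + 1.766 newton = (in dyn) 1 lbf = 4.4482216 N, so 11.52 lbf = 11.52 * 4.4482216 = 51.243513 N. 1.766 newton = 1.766 N. Sum: 51.243513 + 1.766 = 53.009513 N. 1 dyn = 1e-05 N, so 53.009513 N = 53.009513 / 1e-05 = 5300951.3 dyn ≈ 5.301e+06 dyn (4 s.f.). Final answer: 5.301e+06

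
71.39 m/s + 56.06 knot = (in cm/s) 71.39 m/s is already in m/s. 1 knot = 0.51444444 m/s, so 56.06 knot = 56.06 * 0.51444444 = 28.839756 m/s. Sum: 71.39 + 28.839756 = 100.22976 m/s. 1 cm/s = 0.01 m/s, so 100.22976 m/s = 100.22976 / 0.01 = 10022.976 cm/s ≈ 1.002e+04 cm/s (4 s.f.). Final answer: 1.002e+04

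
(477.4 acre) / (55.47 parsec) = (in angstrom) 0.01129. Check: 1 acre = 4046.8564 m^2, so 477.4 acre = 477.4 * 4046.8564 = 1931969.3 m^2. 1 parsec = 3.0856776e+16 m, so 55.47 parsec = 55.47 * 3.0856776e+16 = 1.7116254e+18 m. Combine: 1931969.3 m^2 / 1.7116254e+18 m = 1.1287337e-12 m. 1 angstrom = 1e-10 m, so 1.1287337e-12 m = 1.1287337e-12 / 1e-10 = 0.011287337 angstrom ≈ 0.01129 angstrom (4 s.f.).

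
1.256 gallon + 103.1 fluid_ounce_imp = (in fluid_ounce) 1 gallon = 0.0037854118 m^3, so 1.256 gallon = 1.256 * 0.0037854118 = 0.0047544772 m^3. 1 fluid_ounce_imp = 2.8413063e-05 m^3, so 103.1 fluid_ounce_imp = 103.1 * 2.8413063e-05 = 0.0029293867 m^3. Sum: 0.0047544772 + 0.0029293867 = 0.0076838639 m^3. 1 fluid_ounce = 2.957353e-05 m^3, so 0.0076838639 m^3 = 0.0076838639 / 2.957353e-05 = 259.82235 fluid_ounce ≈ 259.8 fluid_ounce (4 s.f.). Final answer: 259.8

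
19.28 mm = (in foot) 1 mm = 0.001 m, so 19.28 mm = 19.28 * 0.001 = 0.01928 m. 1 foot = 0.3048 m, so 0.01928 m = 0.01928 / 0.3048 = 0.063254593 foot ≈ 0.06325 foot (4 s.f.). Final answer: 0.06325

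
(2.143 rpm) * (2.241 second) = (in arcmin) 1 rpm = 0.10471976 rad/s, so 2.143 rpm = 2.143 * 0.10471976 = 0.22441444 rad/s. 2.241 second = 2.241 s. Combine: 0.22441444 rad/s * 2.241 s = 0.50291275 rad. 1 arcmin = 0.00029088821 rad, so 0.50291275 rad = 0.50291275 / 0.00029088821 = 1728.8867 arcmin ≈ 1729 arcmin (4 s.f.). Final answer: 1729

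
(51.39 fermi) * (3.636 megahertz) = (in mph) 4.18e-07. Check: 1 fermi = 1e-15 m, so 51.39 fermi = 51.39 * 1e-15 = 5.139e-14 m. 1 megahertz = 1000000 Hz, so 3.636 megahertz = 3.636 * 1000000 = 3636000 Hz. Combine: 5.139e-14 m * 3636000 Hz = 1.8685404e-07 m/s. 1 mph = 0.44704 m/s, so 1.8685404e-07 m/s = 1.8685404e-07 / 0.44704 = 4.1798058e-07 mph ≈ 4.18e-07 mph (4 s.f.).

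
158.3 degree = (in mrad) 1 degree = 0.017453293 rad, so 158.3 degree = 158.3 * 0.017453293 = 2.7628562 rad. 1 mrad = 0.001 rad, so 2.7628562 rad = 2.7628562 / 0.001 = 2762.8562 mrad ≈ 2763 mrad (4 s.f.). Final answer: 2763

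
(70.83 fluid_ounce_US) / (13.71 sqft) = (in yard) 1 fluid_ounce_US = 2.957353e-05 m^3, so 70.83 fluid_ounce_US = 70.83 * 2.957353e-05 = 0.0020946931 m^3. 1 sqft = 0.09290304 m^2, so 13.71 sqft = 13.71 * 0.09290304 = 1.2737007 m^2. Combine: 0.0020946931 m^3 / 1.2737007 m^2 = 0.0016445725 m. 1 yard = 0.9144 m, so 0.0016445725 m = 0.0016445725 / 0.9144 = 0.0017985263 yard ≈ 0.001799 yard (4 s.f.). Final answer: 0.001799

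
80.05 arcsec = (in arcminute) 1.334. Check: 1 arcsec = 4.8481368e-06 rad, so 80.05 arcsec = 80.05 * 4.8481368e-06 = 0.00038809335 rad. 1 arcminute = 0.00029088821 rad, so 0.00038809335 rad = 0.00038809335 / 0.00029088821 = 1.3341667 arcminute ≈ 1.334 arcminute (4 s.f.).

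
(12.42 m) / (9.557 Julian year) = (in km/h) 12.42 m is already in m. 1 Julian year = 31557600 s, so 9.557 Julian year = 9.557 * 31557600 = 3.0159598e+08 s. Combine: 12.42 m / 3.0159598e+08 s = 4.118092e-08 m/s. 1 km/h = 0.27777778 m/s, so 4.118092e-08 m/s = 4.118092e-08 / 0.27777778 = 1.4825131e-07 km/h ≈ 1.483e-07 km/h (4 s.f.). Final answer: 1.483e-07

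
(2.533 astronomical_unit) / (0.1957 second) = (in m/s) 1 astronomical_unit = 1.4959787e+11 m, so 2.533 astronomical_unit = 2.533 * 1.4959787e+11 = 3.7893141e+11 m. 0.1957 second = 0.1957 s. Combine: 3.7893141e+11 m / 0.1957 s = 1.9362872e+12 m/s. Result: 1.9362872e+12 m/s ≈ 1.936e+12 m/s (4 s.f.). Final answer: 1.936e+12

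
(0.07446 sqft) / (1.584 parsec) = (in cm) 1 sqft = 0.09290304 m^2, so 0.07446 sqft = 0.07446 * 0.09290304 = 0.0069175604 m^2. 1 parsec = 3.0856776e+16 m, so 1.584 parsec = 1.584 * 3.0856776e+16 = 4.8877133e+16 m. Combine: 0.0069175604 m^2 / 4.8877133e+16 m = 1.4152959e-19 m. 1 cm = 0.01 m, so 1.4152959e-19 m = 1.4152959e-19 / 0.01 = 1.4152959e-17 cm ≈ 1.415e-17 cm (4 s.f.). Final answer: 1.415e-17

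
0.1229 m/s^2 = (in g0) 1 g0 = 9.80665 m/s^2, so 0.1229 m/s^2 = 0.1229 / 9.80665 = 0.012532312 g0 ≈ 0.01253 g0 (4 s.f.). Final answer: 0.01253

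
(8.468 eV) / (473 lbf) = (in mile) 1 eV = 1.6021766e-19 J, so 8.468 eV = 8.468 * 1.6021766e-19 = 1.3567232e-18 J. 1 lbf = 4.4482216 N, so 473 lbf = 473 * 4.4482216 = 2104.0088 N. Combine: 1.3567232e-18 J / 2104.0088 N = 6.448277e-22 m. 1 mile = 1609.344 m, so 6.448277e-22 m = 6.448277e-22 / 1609.344 = 4.0067736e-25 mile ≈ 4.007e-25 mile (4 s.f.). Final answer: 4.007e-25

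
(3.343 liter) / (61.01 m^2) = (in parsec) 1 liter = 0.001 m^3, so 3.343 liter = 3.343 * 0.001 = 0.003343 m^3. 61.01 m^2 is already in m^2. Combine: 0.003343 m^3 / 61.01 m^2 = 5.4794296e-05 m. 1 parsec = 3.0856776e+16 m, so 5.4794296e-05 m = 5.4794296e-05 / 3.0856776e+16 = 1.7757622e-21 parsec ≈ 1.776e-21 parsec (4 s.f.). Final answer: 1.776e-21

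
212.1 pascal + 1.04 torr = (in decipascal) 212.1 pascal = 212.1 Pa. 1 torr = 133.32237 Pa, so 1.04 torr = 1.04 * 133.32237 = 138.65526 Pa. Sum: 212.1 + 138.65526 = 350.75526 Pa. 1 decipascal = 0.1 Pa, so 350.75526 Pa = 350.75526 / 0.1 = 3507.5526 decipascal ≈ 3508 decipascal (4 s.f.). Final answer: 3508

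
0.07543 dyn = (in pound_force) 1 dyn = 1e-05 N, so 0.07543 dyn = 0.07543 * 1e-05 = 7.543e-07 N. 1 pound_force = 4.4482216 N, so 7.543e-07 N = 7.543e-07 / 4.4482216 = 1.6957339e-07 pound_force ≈ 1.696e-07 pound_force (4 s.f.). Final answer: 1.696e-07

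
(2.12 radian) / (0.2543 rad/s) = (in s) 2.12 radian = 2.12 rad. 0.2543 rad/s is already in rad/s. Combine: 2.12 rad / 0.2543 rad/s = 8.3366103 s. Result: 8.3366103 s ≈ 8.337 s (4 s.f.). Final answer: 8.337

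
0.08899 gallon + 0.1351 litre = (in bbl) 1 gallon = 0.0037854118 m^3, so 0.08899 gallon = 0.08899 * 0.0037854118 = 0.00033686379 m^3. 1 litre = 0.001 m^3, so 0.1351 litre = 0.1351 * 0.001 = 0.0001351 m^3. Sum: 0.00033686379 + 0.0001351 = 0.00047196379 m^3. 1 bbl = 0.15898729 m^3, so 0.00047196379 m^3 = 0.00047196379 / 0.15898729 = 0.002968563 bbl ≈ 0.002969 bbl (4 s.f.). Final answer: 0.002969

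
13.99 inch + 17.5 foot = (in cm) 568.9. Check: 1 inch = 0.0254 m, so 13.99 inch = 13.99 * 0.0254 = 0.355346 m. 1 foot = 0.3048 m, so 17.5 foot = 17.5 * 0.3048 = 5.334 m. Sum: 0.355346 + 5.334 = 5.689346 m. 1 cm = 0.01 m, so 5.689346 m = 5.689346 / 0.01 = 568.9346 cm ≈ 568.9 cm (4 s.f.).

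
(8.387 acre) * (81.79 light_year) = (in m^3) 1 acre = 4046.8564 m^2, so 8.387 acre = 8.387 * 4046.8564 = 33940.985 m^2. 1 light_year = 9.4607305e+15 m, so 81.79 light_year = 81.79 * 9.4607305e+15 = 7.7379315e+17 m. Combine: 33940.985 m^2 * 7.7379315e+17 m = 2.6263301e+22 m^3. Result: 2.6263301e+22 m^3 ≈ 2.626e+22 m^3 (4 s.f.). Final answer: 2.626e+22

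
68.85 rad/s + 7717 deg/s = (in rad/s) 203.5. Check: 68.85 rad/s is already in rad/s. 1 deg/s = 0.017453293 rad/s, so 7717 deg/s = 7717 * 0.017453293 = 134.68706 rad/s. Sum: 68.85 + 134.68706 = 203.53706 rad/s. Result: 203.53706 rad/s ≈ 203.5 rad/s (4 s.f.).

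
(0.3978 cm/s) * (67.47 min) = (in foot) 1 cm/s = 0.01 m/s, so 0.3978 cm/s = 0.3978 * 0.01 = 0.003978 m/s. 1 min = 60 s, so 67.47 min = 67.47 * 60 = 4048.2 s. Combine: 0.003978 m/s * 4048.2 s = 16.10374 m. 1 foot = 0.3048 m, so 16.10374 m = 16.10374 / 0.3048 = 52.833791 foot ≈ 52.83 foot (4 s.f.). Final answer: 52.83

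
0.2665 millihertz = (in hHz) 2.665e-06. Check: 1 millihertz = 0.001 Hz, so 0.2665 millihertz = 0.2665 * 0.001 = 0.0002665 Hz. 1 hHz = 100 Hz, so 0.0002665 Hz = 0.0002665 / 100 = 2.665e-06 hHz.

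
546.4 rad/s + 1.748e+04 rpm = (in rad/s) 546.4 rad/s is already in rad/s. 1 rpm = 0.10471976 rad/s, so 1.748e+04 rpm = 1.748e+04 * 0.10471976 = 1830.5013 rad/s. Sum: 546.4 + 1830.5013 = 2376.9013 rad/s. Result: 2376.9013 rad/s ≈ 2377 rad/s (4 s.f.). Final answer: 2377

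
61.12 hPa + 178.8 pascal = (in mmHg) 1 hPa = 100 Pa, so 61.12 hPa = 61.12 * 100 = 6112 Pa. 178.8 pascal = 178.8 Pa. Sum: 6112 + 178.8 = 6290.8 Pa. 1 mmHg = 133.32237 Pa, so 6290.8 Pa = 6290.8 / 133.32237 = 47.18488 mmHg ≈ 47.18 mmHg (4 s.f.). Final answer: 47.18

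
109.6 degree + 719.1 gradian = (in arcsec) 1 degree = 0.017453293 rad, so 109.6 degree = 109.6 * 0.017453293 = 1.9128809 rad. 1 gradian = 0.015707963 rad, so 719.1 gradian = 719.1 * 0.015707963 = 11.295596 rad. Sum: 1.9128809 + 11.295596 = 13.208477 rad. 1 arcsec = 4.8481368e-06 rad, so 13.208477 rad = 13.208477 / 4.8481368e-06 = 2724444 arcsec ≈ 2.724e+06 arcsec (4 s.f.). Final answer: 2.724e+06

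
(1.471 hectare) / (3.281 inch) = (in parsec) 1 hectare = 10000 m^2, so 1.471 hectare = 1.471 * 10000 = 14710 m^2. 1 inch = 0.0254 m, so 3.281 inch = 3.281 * 0.0254 = 0.0833374 m. Combine: 14710 m^2 / 0.0833374 m = 176511.39 m. 1 parsec = 3.0856776e+16 m, so 176511.39 m = 176511.39 / 3.0856776e+16 = 5.7203444e-12 parsec ≈ 5.72e-12 parsec (4 s.f.). Final answer: 5.72e-12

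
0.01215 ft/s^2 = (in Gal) 0.3703. Check: 1 ft/s^2 = 0.3048 m/s^2, so 0.01215 ft/s^2 = 0.01215 * 0.3048 = 0.00370332 m/s^2. 1 Gal = 0.01 m/s^2, so 0.00370332 m/s^2 = 0.00370332 / 0.01 = 0.370332 Gal ≈ 0.3703 Gal (4 s.f.).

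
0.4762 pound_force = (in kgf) 1 pound_force = 4.4482216 N, so 0.4762 pound_force = 0.4762 * 4.4482216 = 2.1182431 N. 1 kgf = 9.80665 N, so 2.1182431 N = 2.1182431 / 9.80665 = 0.21600069 kgf ≈ 0.216 kgf (4 s.f.). Final answer: 0.216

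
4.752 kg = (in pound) 10.48. Check: 1 pound = 0.45359237 kg, so 4.752 kg = 4.752 / 0.45359237 = 10.476367 pound ≈ 10.48 pound (4 s.f.).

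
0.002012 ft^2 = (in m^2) 1 ft^2 = 0.09290304 m^2, so 0.002012 ft^2 = 0.002012 * 0.09290304 = 0.00018692092 m^2. Result: 0.00018692092 m^2 ≈ 0.0001869 m^2 (4 s.f.). Final answer: 0.0001869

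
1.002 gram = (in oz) 0.03534. Check: 1 gram = 0.001 kg, so 1.002 gram = 1.002 * 0.001 = 0.001002 kg. 1 oz = 0.028349523 kg, so 0.001002 kg = 0.001002 / 0.028349523 = 0.03534451 oz ≈ 0.03534 oz (4 s.f.).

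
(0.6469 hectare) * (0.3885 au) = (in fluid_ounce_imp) 1 hectare = 10000 m^2, so 0.6469 hectare = 0.6469 * 10000 = 6469 m^2. 1 au = 1.4959787e+11 m, so 0.3885 au = 0.3885 * 1.4959787e+11 = 5.8118773e+10 m. Combine: 6469 m^2 * 5.8118773e+10 m = 3.7597034e+14 m^3. 1 fluid_ounce_imp = 2.8413063e-05 m^3, so 3.7597034e+14 m^3 = 3.7597034e+14 / 2.8413063e-05 = 1.3232306e+19 fluid_ounce_imp ≈ 1.323e+19 fluid_ounce_imp (4 s.f.). Final answer: 1.323e+19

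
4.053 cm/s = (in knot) 1 cm/s = 0.01 m/s, so 4.053 cm/s = 4.053 * 0.01 = 0.04053 m/s. 1 knot = 0.51444444 m/s, so 0.04053 m/s = 0.04053 / 0.51444444 = 0.078784017 knot ≈ 0.07878 knot (4 s.f.). Final answer: 0.07878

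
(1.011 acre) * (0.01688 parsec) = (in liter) 1 acre = 4046.8564 m^2, so 1.011 acre = 1.011 * 4046.8564 = 4091.3718 m^2. 1 parsec = 3.0856776e+16 m, so 0.01688 parsec = 0.01688 * 3.0856776e+16 = 5.2086238e+14 m. Combine: 4091.3718 m^2 * 5.2086238e+14 m = 2.1310417e+18 m^3. 1 liter = 0.001 m^3, so 2.1310417e+18 m^3 = 2.1310417e+18 / 0.001 = 2.1310417e+21 liter ≈ 2.131e+21 liter (4 s.f.). Final answer: 2.131e+21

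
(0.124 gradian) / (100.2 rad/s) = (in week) 3.214e-11. Check: 1 gradian = 0.015707963 rad, so 0.124 gradian = 0.124 * 0.015707963 = 0.0019477874 rad. 100.2 rad/s is already in rad/s. Combine: 0.0019477874 rad / 100.2 rad/s = 1.9438996e-05 s. 1 week = 604800 s, so 1.9438996e-05 s = 1.9438996e-05 / 604800 = 3.2141198e-11 week ≈ 3.214e-11 week (4 s.f.).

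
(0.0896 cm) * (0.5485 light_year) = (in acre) 1 cm = 0.01 m, so 0.0896 cm = 0.0896 * 0.01 = 0.000896 m. 1 light_year = 9.4607305e+15 m, so 0.5485 light_year = 0.5485 * 9.4607305e+15 = 5.1892107e+15 m. Combine: 0.000896 m * 5.1892107e+15 m = 4.6495328e+12 m^2. 1 acre = 4046.8564 m^2, so 4.6495328e+12 m^2 = 4.6495328e+12 / 4046.8564 = 1.1489246e+09 acre ≈ 1.149e+09 acre (4 s.f.). Final answer: 1.149e+09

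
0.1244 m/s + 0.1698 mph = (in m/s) 0.1244 m/s is already in m/s. 1 mph = 0.44704 m/s, so 0.1698 mph = 0.1698 * 0.44704 = 0.075907392 m/s. Sum: 0.1244 + 0.075907392 = 0.20030739 m/s. Result: 0.20030739 m/s ≈ 0.2003 m/s (4 s.f.). Final answer: 0.2003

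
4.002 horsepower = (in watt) 1 horsepower = 745.69987 W, so 4.002 horsepower = 4.002 * 745.69987 = 2984.2909 W. 2984.2909 W = 2984.2909 watt ≈ 2984 watt (4 s.f.). Final answer: 2984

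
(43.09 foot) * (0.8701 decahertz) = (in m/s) 1 foot = 0.3048 m, so 43.09 foot = 43.09 * 0.3048 = 13.133832 m. 1 decahertz = 10 Hz, so 0.8701 decahertz = 0.8701 * 10 = 8.701 Hz. Combine: 13.133832 m * 8.701 Hz = 114.27747 m/s. Result: 114.27747 m/s ≈ 114.3 m/s (4 s.f.). Final answer: 114.3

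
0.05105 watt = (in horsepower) 0.05105 watt = 0.05105 W. 1 horsepower = 745.69987 W, so 0.05105 W = 0.05105 / 745.69987 = 6.8459178e-05 horsepower ≈ 6.846e-05 horsepower (4 s.f.). Final answer: 6.846e-05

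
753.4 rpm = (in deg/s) 1 rpm = 0.10471976 rad/s, so 753.4 rpm = 753.4 * 0.10471976 = 78.895864 rad/s. 1 deg/s = 0.017453293 rad/s, so 78.895864 rad/s = 78.895864 / 0.017453293 = 4520.4 deg/s ≈ 4520 deg/s (4 s.f.). Final answer: 4520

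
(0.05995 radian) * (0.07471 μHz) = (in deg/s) 2.566e-07. Check: 0.05995 radian = 0.05995 rad. 1 μHz = 1e-06 Hz, so 0.07471 μHz = 0.07471 * 1e-06 = 7.471e-08 Hz. Combine: 0.05995 rad * 7.471e-08 Hz = 4.4788645e-09 rad/s. 1 deg/s = 0.017453293 rad/s, so 4.4788645e-09 rad/s = 4.4788645e-09 / 0.017453293 = 2.5662003e-07 deg/s ≈ 2.566e-07 deg/s (4 s.f.).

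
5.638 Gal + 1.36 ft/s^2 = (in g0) 1 Gal = 0.01 m/s^2, so 5.638 Gal = 5.638 * 0.01 = 0.05638 m/s^2. 1 ft/s^2 = 0.3048 m/s^2, so 1.36 ft/s^2 = 1.36 * 0.3048 = 0.414528 m/s^2. Sum: 0.05638 + 0.414528 = 0.470908 m/s^2. 1 g0 = 9.80665 m/s^2, so 0.470908 m/s^2 = 0.470908 / 9.80665 = 0.048019252 g0 ≈ 0.04802 g0 (4 s.f.). Final answer: 0.04802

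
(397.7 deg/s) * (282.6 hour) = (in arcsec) 1.457e+12. Check: 1 deg/s = 0.017453293 rad/s, so 397.7 deg/s = 397.7 * 0.017453293 = 6.9411744 rad/s. 1 hour = 3600 s, so 282.6 hour = 282.6 * 3600 = 1017360 s. Combine: 6.9411744 rad/s * 1017360 s = 7061673.2 rad. 1 arcsec = 4.8481368e-06 rad, so 7061673.2 rad = 7061673.2 / 4.8481368e-06 = 1.4565747e+12 arcsec ≈ 1.457e+12 arcsec (4 s.f.).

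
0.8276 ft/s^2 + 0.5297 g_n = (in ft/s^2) 17.87. Check: 1 ft/s^2 = 0.3048 m/s^2, so 0.8276 ft/s^2 = 0.8276 * 0.3048 = 0.25225248 m/s^2. 1 g_n = 9.80665 m/s^2, so 0.5297 g_n = 0.5297 * 9.80665 = 5.1945825 m/s^2. Sum: 0.25225248 + 5.1945825 = 5.446835 m/s^2. 1 ft/s^2 = 0.3048 m/s^2, so 5.446835 m/s^2 = 5.446835 / 0.3048 = 17.870194 ft/s^2 ≈ 17.87 ft/s^2 (4 s.f.).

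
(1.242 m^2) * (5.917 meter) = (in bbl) 1.242 m^2 is already in m^2. 5.917 meter = 5.917 m. Combine: 1.242 m^2 * 5.917 m = 7.348914 m^3. 1 bbl = 0.15898729 m^3, so 7.348914 m^3 = 7.348914 / 0.15898729 = 46.223278 bbl ≈ 46.22 bbl (4 s.f.). Final answer: 46.22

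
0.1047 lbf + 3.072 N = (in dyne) 3.538e+05. Check: 1 lbf = 4.4482216 N, so 0.1047 lbf = 0.1047 * 4.4482216 = 0.4657288 N. 3.072 N is already in N. Sum: 0.4657288 + 3.072 = 3.5377288 N. 1 dyne = 1e-05 N, so 3.5377288 N = 3.5377288 / 1e-05 = 353772.88 dyne ≈ 3.538e+05 dyne (4 s.f.).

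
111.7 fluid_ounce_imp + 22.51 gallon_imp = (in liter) 105.5. Check: 1 fluid_ounce_imp = 2.8413063e-05 m^3, so 111.7 fluid_ounce_imp = 111.7 * 2.8413063e-05 = 0.0031737391 m^3. 1 gallon_imp = 0.00454609 m^3, so 22.51 gallon_imp = 22.51 * 0.00454609 = 0.10233249 m^3. Sum: 0.0031737391 + 0.10233249 = 0.10550622 m^3. 1 liter = 0.001 m^3, so 0.10550622 m^3 = 0.10550622 / 0.001 = 105.50622 liter ≈ 105.5 liter (4 s.f.).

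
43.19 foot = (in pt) 1 foot = 0.3048 m, so 43.19 foot = 43.19 * 0.3048 = 13.164312 m. 1 pt = 0.00035277778 m, so 13.164312 m = 13.164312 / 0.00035277778 = 37316.16 pt ≈ 3.732e+04 pt (4 s.f.). Final answer: 3.732e+04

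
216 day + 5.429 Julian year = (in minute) 3.166e+06. Check: 1 day = 86400 s, so 216 day = 216 * 86400 = 18662400 s. 1 Julian year = 31557600 s, so 5.429 Julian year = 5.429 * 31557600 = 1.7132621e+08 s. Sum: 18662400 + 1.7132621e+08 = 1.8998861e+08 s. 1 minute = 60 s, so 1.8998861e+08 s = 1.8998861e+08 / 60 = 3166476.8 minute ≈ 3.166e+06 minute (4 s.f.).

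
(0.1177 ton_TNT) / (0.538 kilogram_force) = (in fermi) 1 ton_TNT = 4.184e+09 J, so 0.1177 ton_TNT = 0.1177 * 4.184e+09 = 4.924568e+08 J. 1 kilogram_force = 9.80665 N, so 0.538 kilogram_force = 0.538 * 9.80665 = 5.2759777 N. Combine: 4.924568e+08 J / 5.2759777 N = 93339439 m. 1 fermi = 1e-15 m, so 93339439 m = 93339439 / 1e-15 = 9.3339439e+22 fermi ≈ 9.334e+22 fermi (4 s.f.). Final answer: 9.334e+22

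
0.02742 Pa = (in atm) 1 atm = 101325 Pa, so 0.02742 Pa = 0.02742 / 101325 = 2.7061436e-07 atm ≈ 2.706e-07 atm (4 s.f.). Final answer: 2.706e-07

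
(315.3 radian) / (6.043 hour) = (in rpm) 0.1384. Check: 315.3 radian = 315.3 rad. 1 hour = 3600 s, so 6.043 hour = 6.043 * 3600 = 21754.8 s. Combine: 315.3 rad / 21754.8 s = 0.014493353 rad/s. 1 rpm = 0.10471976 rad/s, so 0.014493353 rad/s = 0.014493353 / 0.10471976 = 0.13840133 rpm ≈ 0.1384 rpm (4 s.f.).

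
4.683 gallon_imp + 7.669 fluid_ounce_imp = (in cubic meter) 0.02151. Check: 1 gallon_imp = 0.00454609 m^3, so 4.683 gallon_imp = 4.683 * 0.00454609 = 0.021289339 m^3. 1 fluid_ounce_imp = 2.8413063e-05 m^3, so 7.669 fluid_ounce_imp = 7.669 * 2.8413063e-05 = 0.00021789978 m^3. Sum: 0.021289339 + 0.00021789978 = 0.021507239 m^3. 0.021507239 m^3 = 0.021507239 cubic meter ≈ 0.02151 cubic meter (4 s.f.).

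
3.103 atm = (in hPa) 3144. Check: 1 atm = 101325 Pa, so 3.103 atm = 3.103 * 101325 = 314411.48 Pa. 1 hPa = 100 Pa, so 314411.48 Pa = 314411.48 / 100 = 3144.1148 hPa ≈ 3144 hPa (4 s.f.).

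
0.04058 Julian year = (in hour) 1 Julian year = 31557600 s, so 0.04058 Julian year = 0.04058 * 31557600 = 1280607.4 s. 1 hour = 3600 s, so 1280607.4 s = 1280607.4 / 3600 = 355.72428 hour ≈ 355.7 hour (4 s.f.). Final answer: 355.7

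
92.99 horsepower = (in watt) 1 horsepower = 745.69987 W, so 92.99 horsepower = 92.99 * 745.69987 = 69342.631 W. 69342.631 W = 69342.631 watt ≈ 6.934e+04 watt (4 s.f.). Final answer: 6.934e+04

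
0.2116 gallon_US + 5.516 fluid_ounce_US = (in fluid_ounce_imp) 33.93. Check: 1 gallon_US = 0.0037854118 m^3, so 0.2116 gallon_US = 0.2116 * 0.0037854118 = 0.00080099313 m^3. 1 fluid_ounce_US = 2.957353e-05 m^3, so 5.516 fluid_ounce_US = 5.516 * 2.957353e-05 = 0.00016312759 m^3. Sum: 0.00080099313 + 0.00016312759 = 0.00096412072 m^3. 1 fluid_ounce_imp = 2.8413063e-05 m^3, so 0.00096412072 m^3 = 0.00096412072 / 2.8413063e-05 = 33.932306 fluid_ounce_imp ≈ 33.93 fluid_ounce_imp (4 s.f.).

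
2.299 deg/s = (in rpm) 1 deg/s = 0.017453293 rad/s, so 2.299 deg/s = 2.299 * 0.017453293 = 0.04012512 rad/s. 1 rpm = 0.10471976 rad/s, so 0.04012512 rad/s = 0.04012512 / 0.10471976 = 0.38316667 rpm ≈ 0.3832 rpm (4 s.f.). Final answer: 0.3832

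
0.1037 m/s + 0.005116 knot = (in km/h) 0.1037 m/s is already in m/s. 1 knot = 0.51444444 m/s, so 0.005116 knot = 0.005116 * 0.51444444 = 0.0026318978 m/s. Sum: 0.1037 + 0.0026318978 = 0.1063319 m/s. 1 km/h = 0.27777778 m/s, so 0.1063319 m/s = 0.1063319 / 0.27777778 = 0.38279483 km/h ≈ 0.3828 km/h (4 s.f.). Final answer: 0.3828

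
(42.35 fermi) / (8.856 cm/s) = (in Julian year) 1.515e-20. Check: 1 fermi = 1e-15 m, so 42.35 fermi = 42.35 * 1e-15 = 4.235e-14 m. 1 cm/s = 0.01 m/s, so 8.856 cm/s = 8.856 * 0.01 = 0.08856 m/s. Combine: 4.235e-14 m / 0.08856 m/s = 4.7820687e-13 s. 1 Julian year = 31557600 s, so 4.7820687e-13 s = 4.7820687e-13 / 31557600 = 1.5153461e-20 Julian year ≈ 1.515e-20 Julian year (4 s.f.).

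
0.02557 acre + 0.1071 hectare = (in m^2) 1 acre = 4046.8564 m^2, so 0.02557 acre = 0.02557 * 4046.8564 = 103.47812 m^2. 1 hectare = 10000 m^2, so 0.1071 hectare = 0.1071 * 10000 = 1071 m^2. Sum: 103.47812 + 1071 = 1174.4781 m^2. Result: 1174.4781 m^2 ≈ 1174 m^2 (4 s.f.). Final answer: 1174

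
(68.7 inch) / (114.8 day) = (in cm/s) 1 inch = 0.0254 m, so 68.7 inch = 68.7 * 0.0254 = 1.74498 m. 1 day = 86400 s, so 114.8 day = 114.8 * 86400 = 9918720 s. Combine: 1.74498 m / 9918720 s = 1.7592794e-07 m/s. 1 cm/s = 0.01 m/s, so 1.7592794e-07 m/s = 1.7592794e-07 / 0.01 = 1.7592794e-05 cm/s ≈ 1.759e-05 cm/s (4 s.f.). Final answer: 1.759e-05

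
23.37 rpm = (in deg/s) 140.2. Check: 1 rpm = 0.10471976 rad/s, so 23.37 rpm = 23.37 * 0.10471976 = 2.4473007 rad/s. 1 deg/s = 0.017453293 rad/s, so 2.4473007 rad/s = 2.4473007 / 0.017453293 = 140.22 deg/s ≈ 140.2 deg/s (4 s.f.).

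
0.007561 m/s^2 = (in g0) 1 g0 = 9.80665 m/s^2, so 0.007561 m/s^2 = 0.007561 / 9.80665 = 0.00077100743 g0 ≈ 0.000771 g0 (4 s.f.). Final answer: 0.000771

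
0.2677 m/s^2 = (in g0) 1 g0 = 9.80665 m/s^2, so 0.2677 m/s^2 = 0.2677 / 9.80665 = 0.027297803 g0 ≈ 0.0273 g0 (4 s.f.). Final answer: 0.0273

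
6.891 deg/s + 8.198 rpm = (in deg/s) 56.08. Check: 1 deg/s = 0.017453293 rad/s, so 6.891 deg/s = 6.891 * 0.017453293 = 0.12027064 rad/s. 1 rpm = 0.10471976 rad/s, so 8.198 rpm = 8.198 * 0.10471976 = 0.85849255 rad/s. Sum: 0.12027064 + 0.85849255 = 0.97876319 rad/s. 1 deg/s = 0.017453293 rad/s, so 0.97876319 rad/s = 0.97876319 / 0.017453293 = 56.079 deg/s ≈ 56.08 deg/s (4 s.f.).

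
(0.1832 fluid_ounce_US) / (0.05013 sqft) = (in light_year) 1 fluid_ounce_US = 2.957353e-05 m^3, so 0.1832 fluid_ounce_US = 0.1832 * 2.957353e-05 = 5.4178706e-06 m^3. 1 sqft = 0.09290304 m^2, so 0.05013 sqft = 0.05013 * 0.09290304 = 0.0046572294 m^2. Combine: 5.4178706e-06 m^3 / 0.0046572294 m^2 = 0.0011633248 m. 1 light_year = 9.4607305e+15 m, so 0.0011633248 m = 0.0011633248 / 9.4607305e+15 = 1.2296353e-19 light_year ≈ 1.23e-19 light_year (4 s.f.). Final answer: 1.23e-19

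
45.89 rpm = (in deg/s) 1 rpm = 0.10471976 rad/s, so 45.89 rpm = 45.89 * 0.10471976 = 4.8055896 rad/s. 1 deg/s = 0.017453293 rad/s, so 4.8055896 rad/s = 4.8055896 / 0.017453293 = 275.34 deg/s ≈ 275.3 deg/s (4 s.f.). Final answer: 275.3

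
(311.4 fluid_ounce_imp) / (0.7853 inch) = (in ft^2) 4.775. Check: 1 fluid_ounce_imp = 2.8413063e-05 m^3, so 311.4 fluid_ounce_imp = 311.4 * 2.8413063e-05 = 0.0088478277 m^3. 1 inch = 0.0254 m, so 0.7853 inch = 0.7853 * 0.0254 = 0.01994662 m. Combine: 0.0088478277 m^3 / 0.01994662 m = 0.44357529 m^2. 1 ft^2 = 0.09290304 m^2, so 0.44357529 m^2 = 0.44357529 / 0.09290304 = 4.7746046 ft^2 ≈ 4.775 ft^2 (4 s.f.).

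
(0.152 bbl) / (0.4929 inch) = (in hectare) 1 bbl = 0.15898729 m^3, so 0.152 bbl = 0.152 * 0.15898729 = 0.024166069 m^3. 1 inch = 0.0254 m, so 0.4929 inch = 0.4929 * 0.0254 = 0.01251966 m. Combine: 0.024166069 m^3 / 0.01251966 m = 1.9302496 m^2. 1 hectare = 10000 m^2, so 1.9302496 m^2 = 1.9302496 / 10000 = 0.00019302496 hectare ≈ 0.000193 hectare (4 s.f.). Final answer: 0.000193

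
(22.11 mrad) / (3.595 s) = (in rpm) 1 mrad = 0.001 rad, so 22.11 mrad = 22.11 * 0.001 = 0.02211 rad. 3.595 s is already in s. Combine: 0.02211 rad / 3.595 s = 0.0061502086 rad/s. 1 rpm = 0.10471976 rad/s, so 0.0061502086 rad/s = 0.0061502086 / 0.10471976 = 0.058730166 rpm ≈ 0.05873 rpm (4 s.f.). Final answer: 0.05873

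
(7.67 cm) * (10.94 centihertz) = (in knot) 0.01631. Check: 1 cm = 0.01 m, so 7.67 cm = 7.67 * 0.01 = 0.0767 m. 1 centihertz = 0.01 Hz, so 10.94 centihertz = 10.94 * 0.01 = 0.1094 Hz. Combine: 0.0767 m * 0.1094 Hz = 0.00839098 m/s. 1 knot = 0.51444444 m/s, so 0.00839098 m/s = 0.00839098 / 0.51444444 = 0.01631076 knot ≈ 0.01631 knot (4 s.f.).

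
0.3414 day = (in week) 0.04877. Check: 1 day = 86400 s, so 0.3414 day = 0.3414 * 86400 = 29496.96 s. 1 week = 604800 s, so 29496.96 s = 29496.96 / 604800 = 0.048771429 week ≈ 0.04877 week (4 s.f.).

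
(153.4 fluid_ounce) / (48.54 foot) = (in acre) 1 fluid_ounce = 2.957353e-05 m^3, so 153.4 fluid_ounce = 153.4 * 2.957353e-05 = 0.0045365794 m^3. 1 foot = 0.3048 m, so 48.54 foot = 48.54 * 0.3048 = 14.794992 m. Combine: 0.0045365794 m^3 / 14.794992 m = 0.00030662939 m^2. 1 acre = 4046.8564 m^2, so 0.00030662939 m^2 = 0.00030662939 / 4046.8564 = 7.5769773e-08 acre ≈ 7.577e-08 acre (4 s.f.). Final answer: 7.577e-08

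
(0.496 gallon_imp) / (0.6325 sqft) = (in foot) 1 gallon_imp = 0.00454609 m^3, so 0.496 gallon_imp = 0.496 * 0.00454609 = 0.0022548606 m^3. 1 sqft = 0.09290304 m^2, so 0.6325 sqft = 0.6325 * 0.09290304 = 0.058761173 m^2. Combine: 0.0022548606 m^3 / 0.058761173 m^2 = 0.038373309 m. 1 foot = 0.3048 m, so 0.038373309 m = 0.038373309 / 0.3048 = 0.12589668 foot ≈ 0.1259 foot (4 s.f.). Final answer: 0.1259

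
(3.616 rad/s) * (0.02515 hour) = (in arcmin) 3.616 rad/s is already in rad/s. 1 hour = 3600 s, so 0.02515 hour = 0.02515 * 3600 = 90.54 s. Combine: 3.616 rad/s * 90.54 s = 327.39264 rad. 1 arcmin = 0.00029088821 rad, so 327.39264 rad = 327.39264 / 0.00029088821 = 1125493 arcmin ≈ 1.125e+06 arcmin (4 s.f.). Final answer: 1.125e+06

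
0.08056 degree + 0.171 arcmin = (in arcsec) 300.3. Check: 1 degree = 0.017453293 rad, so 0.08056 degree = 0.08056 * 0.017453293 = 0.0014060372 rad. 1 arcmin = 0.00029088821 rad, so 0.171 arcmin = 0.171 * 0.00029088821 = 4.9741884e-05 rad. Sum: 0.0014060372 + 4.9741884e-05 = 0.0014557791 rad. 1 arcsec = 4.8481368e-06 rad, so 0.0014557791 rad = 0.0014557791 / 4.8481368e-06 = 300.276 arcsec ≈ 300.3 arcsec (4 s.f.).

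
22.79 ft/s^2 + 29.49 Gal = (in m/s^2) 1 ft/s^2 = 0.3048 m/s^2, so 22.79 ft/s^2 = 22.79 * 0.3048 = 6.946392 m/s^2. 1 Gal = 0.01 m/s^2, so 29.49 Gal = 29.49 * 0.01 = 0.2949 m/s^2. Sum: 6.946392 + 0.2949 = 7.241292 m/s^2. Result: 7.241292 m/s^2 ≈ 7.241 m/s^2 (4 s.f.). Final answer: 7.241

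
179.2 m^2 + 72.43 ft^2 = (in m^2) 185.9. Check: 179.2 m^2 is already in m^2. 1 ft^2 = 0.09290304 m^2, so 72.43 ft^2 = 72.43 * 0.09290304 = 6.7289672 m^2. Sum: 179.2 + 6.7289672 = 185.92897 m^2. Result: 185.92897 m^2 ≈ 185.9 m^2 (4 s.f.).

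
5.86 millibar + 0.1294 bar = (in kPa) 13.53. Check: 1 millibar = 100 Pa, so 5.86 millibar = 5.86 * 100 = 586 Pa. 1 bar = 100000 Pa, so 0.1294 bar = 0.1294 * 100000 = 12940 Pa. Sum: 586 + 12940 = 13526 Pa. 1 kPa = 1000 Pa, so 13526 Pa = 13526 / 1000 = 13.526 kPa ≈ 13.53 kPa (4 s.f.).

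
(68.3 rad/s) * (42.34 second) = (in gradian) 1.841e+05. Check: 68.3 rad/s is already in rad/s. 42.34 second = 42.34 s. Combine: 68.3 rad/s * 42.34 s = 2891.822 rad. 1 gradian = 0.015707963 rad, so 2891.822 rad = 2891.822 / 0.015707963 = 184099.11 gradian ≈ 1.841e+05 gradian (4 s.f.).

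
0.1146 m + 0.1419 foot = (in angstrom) 0.1146 m is already in m. 1 foot = 0.3048 m, so 0.1419 foot = 0.1419 * 0.3048 = 0.04325112 m. Sum: 0.1146 + 0.04325112 = 0.15785112 m. 1 angstrom = 1e-10 m, so 0.15785112 m = 0.15785112 / 1e-10 = 1.5785112e+09 angstrom ≈ 1.579e+09 angstrom (4 s.f.). Final answer: 1.579e+09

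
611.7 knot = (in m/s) 1 knot = 0.51444444 m/s, so 611.7 knot = 611.7 * 0.51444444 = 314.68567 m/s. Result: 314.68567 m/s ≈ 314.7 m/s (4 s.f.). Final answer: 314.7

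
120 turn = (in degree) 4.32e+04. Check: 1 turn = 6.2831853 rad, so 120 turn = 120 * 6.2831853 = 753.98224 rad. 1 degree = 0.017453293 rad, so 753.98224 rad = 753.98224 / 0.017453293 = 43200 degree ≈ 4.32e+04 degree (4 s.f.).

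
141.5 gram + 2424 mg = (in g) 1 gram = 0.001 kg, so 141.5 gram = 141.5 * 0.001 = 0.1415 kg. 1 mg = 1e-06 kg, so 2424 mg = 2424 * 1e-06 = 0.002424 kg. Sum: 0.1415 + 0.002424 = 0.143924 kg. 1 g = 0.001 kg, so 0.143924 kg = 0.143924 / 0.001 = 143.924 g ≈ 143.9 g (4 s.f.). Final answer: 143.9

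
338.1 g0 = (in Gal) 1 g0 = 9.80665 m/s^2, so 338.1 g0 = 338.1 * 9.80665 = 3315.6284 m/s^2. 1 Gal = 0.01 m/s^2, so 3315.6284 m/s^2 = 3315.6284 / 0.01 = 331562.84 Gal ≈ 3.316e+05 Gal (4 s.f.). Final answer: 3.316e+05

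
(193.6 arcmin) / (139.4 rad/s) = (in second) 0.000404. Check: 1 arcmin = 0.00029088821 rad, so 193.6 arcmin = 193.6 * 0.00029088821 = 0.056315957 rad. 139.4 rad/s is already in rad/s. Combine: 0.056315957 rad / 139.4 rad/s = 0.00040398822 s. 0.00040398822 s = 0.00040398822 second ≈ 0.000404 second (4 s.f.).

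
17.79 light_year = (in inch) 1 light_year = 9.4607305e+15 m, so 17.79 light_year = 17.79 * 9.4607305e+15 = 1.683064e+17 m. 1 inch = 0.0254 m, so 1.683064e+17 m = 1.683064e+17 / 0.0254 = 6.626236e+18 inch ≈ 6.626e+18 inch (4 s.f.). Final answer: 6.626e+18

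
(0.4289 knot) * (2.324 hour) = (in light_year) 1 knot = 0.51444444 m/s, so 0.4289 knot = 0.4289 * 0.51444444 = 0.22064522 m/s. 1 hour = 3600 s, so 2.324 hour = 2.324 * 3600 = 8366.4 s. Combine: 0.22064522 m/s * 8366.4 s = 1846.0062 m. 1 light_year = 9.4607305e+15 m, so 1846.0062 m = 1846.0062 / 9.4607305e+15 = 1.9512301e-13 light_year ≈ 1.951e-13 light_year (4 s.f.). Final answer: 1.951e-13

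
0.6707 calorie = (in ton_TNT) 6.707e-10. Check: 1 calorie = 4.184 J, so 0.6707 calorie = 0.6707 * 4.184 = 2.8062088 J. 1 ton_TNT = 4.184e+09 J, so 2.8062088 J = 2.8062088 / 4.184e+09 = 6.707e-10 ton_TNT.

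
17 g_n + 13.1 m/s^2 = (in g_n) 1 g_n = 9.80665 m/s^2, so 17 g_n = 17 * 9.80665 = 166.71305 m/s^2. 13.1 m/s^2 is already in m/s^2. Sum: 166.71305 + 13.1 = 179.81305 m/s^2. 1 g_n = 9.80665 m/s^2, so 179.81305 m/s^2 = 179.81305 / 9.80665 = 18.335828 g_n ≈ 18.34 g_n (4 s.f.). Final answer: 18.34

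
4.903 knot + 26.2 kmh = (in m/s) 9.8. Check: 1 knot = 0.51444444 m/s, so 4.903 knot = 4.903 * 0.51444444 = 2.5223211 m/s. 1 kmh = 0.27777778 m/s, so 26.2 kmh = 26.2 * 0.27777778 = 7.2777778 m/s. Sum: 2.5223211 + 7.2777778 = 9.8000989 m/s. Result: 9.8000989 m/s ≈ 9.8 m/s (4 s.f.).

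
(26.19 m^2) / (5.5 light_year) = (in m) 26.19 m^2 is already in m^2. 1 light_year = 9.4607305e+15 m, so 5.5 light_year = 5.5 * 9.4607305e+15 = 5.2034018e+16 m. Combine: 26.19 m^2 / 5.2034018e+16 m = 5.0332458e-16 m. Result: 5.0332458e-16 m ≈ 5.033e-16 m (4 s.f.). Final answer: 5.033e-16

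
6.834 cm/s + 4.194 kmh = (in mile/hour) 2.759. Check: 1 cm/s = 0.01 m/s, so 6.834 cm/s = 6.834 * 0.01 = 0.06834 m/s. 1 kmh = 0.27777778 m/s, so 4.194 kmh = 4.194 * 0.27777778 = 1.165 m/s. Sum: 0.06834 + 1.165 = 1.23334 m/s. 1 mile/hour = 0.44704 m/s, so 1.23334 m/s = 1.23334 / 0.44704 = 2.758903 mile/hour ≈ 2.759 mile/hour (4 s.f.).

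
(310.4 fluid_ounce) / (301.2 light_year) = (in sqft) 3.467e-20. Check: 1 fluid_ounce = 2.957353e-05 m^3, so 310.4 fluid_ounce = 310.4 * 2.957353e-05 = 0.0091796236 m^3. 1 light_year = 9.4607305e+15 m, so 301.2 light_year = 301.2 * 9.4607305e+15 = 2.849572e+18 m. Combine: 0.0091796236 m^3 / 2.849572e+18 m = 3.2214043e-21 m^2. 1 sqft = 0.09290304 m^2, so 3.2214043e-21 m^2 = 3.2214043e-21 / 0.09290304 = 3.4674907e-20 sqft ≈ 3.467e-20 sqft (4 s.f.).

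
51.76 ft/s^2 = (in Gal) 1 ft/s^2 = 0.3048 m/s^2, so 51.76 ft/s^2 = 51.76 * 0.3048 = 15.776448 m/s^2. 1 Gal = 0.01 m/s^2, so 15.776448 m/s^2 = 15.776448 / 0.01 = 1577.6448 Gal ≈ 1578 Gal (4 s.f.). Final answer: 1578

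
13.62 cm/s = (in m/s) 0.1362. Check: 1 cm/s = 0.01 m/s, so 13.62 cm/s = 13.62 * 0.01 = 0.1362 m/s. Result: 0.1362 m/s.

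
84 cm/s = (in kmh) 3.024. Check: 1 cm/s = 0.01 m/s, so 84 cm/s = 84 * 0.01 = 0.84 m/s. 1 kmh = 0.27777778 m/s, so 0.84 m/s = 0.84 / 0.27777778 = 3.024 kmh.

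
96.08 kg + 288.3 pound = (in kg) 226.9. Check: 96.08 kg is already in kg. 1 pound = 0.45359237 kg, so 288.3 pound = 288.3 * 0.45359237 = 130.77068 kg. Sum: 96.08 + 130.77068 = 226.85068 kg. Result: 226.85068 kg ≈ 226.9 kg (4 s.f.).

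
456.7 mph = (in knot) 1 mph = 0.44704 m/s, so 456.7 mph = 456.7 * 0.44704 = 204.16317 m/s. 1 knot = 0.51444444 m/s, so 204.16317 m/s = 204.16317 / 0.51444444 = 396.86145 knot ≈ 396.9 knot (4 s.f.). Final answer: 396.9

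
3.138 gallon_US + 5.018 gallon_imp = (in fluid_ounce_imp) 1221. Check: 1 gallon_US = 0.0037854118 m^3, so 3.138 gallon_US = 3.138 * 0.0037854118 = 0.011878622 m^3. 1 gallon_imp = 0.00454609 m^3, so 5.018 gallon_imp = 5.018 * 0.00454609 = 0.02281228 m^3. Sum: 0.011878622 + 0.02281228 = 0.034690902 m^3. 1 fluid_ounce_imp = 2.8413063e-05 m^3, so 0.034690902 m^3 = 0.034690902 / 2.8413063e-05 = 1220.9491 fluid_ounce_imp ≈ 1221 fluid_ounce_imp (4 s.f.).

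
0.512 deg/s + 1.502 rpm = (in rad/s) 1 deg/s = 0.017453293 rad/s, so 0.512 deg/s = 0.512 * 0.017453293 = 0.0089360858 rad/s. 1 rpm = 0.10471976 rad/s, so 1.502 rpm = 1.502 * 0.10471976 = 0.15728907 rad/s. Sum: 0.0089360858 + 0.15728907 = 0.16622516 rad/s. Result: 0.16622516 rad/s ≈ 0.1662 rad/s (4 s.f.). Final answer: 0.1662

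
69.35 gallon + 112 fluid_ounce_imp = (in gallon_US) 1 gallon = 0.0037854118 m^3, so 69.35 gallon = 69.35 * 0.0037854118 = 0.26251831 m^3. 1 fluid_ounce_imp = 2.8413063e-05 m^3, so 112 fluid_ounce_imp = 112 * 2.8413063e-05 = 0.003182263 m^3. Sum: 0.26251831 + 0.003182263 = 0.26570057 m^3. 1 gallon_US = 0.0037854118 m^3, so 0.26570057 m^3 = 0.26570057 / 0.0037854118 = 70.190665 gallon_US ≈ 70.19 gallon_US (4 s.f.). Final answer: 70.19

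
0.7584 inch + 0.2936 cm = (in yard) 0.02428. Check: 1 inch = 0.0254 m, so 0.7584 inch = 0.7584 * 0.0254 = 0.01926336 m. 1 cm = 0.01 m, so 0.2936 cm = 0.2936 * 0.01 = 0.002936 m. Sum: 0.01926336 + 0.002936 = 0.02219936 m. 1 yard = 0.9144 m, so 0.02219936 m = 0.02219936 / 0.9144 = 0.024277515 yard ≈ 0.02428 yard (4 s.f.).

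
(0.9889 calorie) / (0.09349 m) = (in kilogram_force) 4.513. Check: 1 calorie = 4.184 J, so 0.9889 calorie = 0.9889 * 4.184 = 4.1375576 J. 0.09349 m is already in m. Combine: 4.1375576 J / 0.09349 m = 44.256686 N. 1 kilogram_force = 9.80665 N, so 44.256686 N = 44.256686 / 9.80665 = 4.5129261 kilogram_force ≈ 4.513 kilogram_force (4 s.f.).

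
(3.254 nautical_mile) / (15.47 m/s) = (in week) 1 nautical_mile = 1852 m, so 3.254 nautical_mile = 3.254 * 1852 = 6026.408 m. 15.47 m/s is already in m/s. Combine: 6026.408 m / 15.47 m/s = 389.55449 s. 1 week = 604800 s, so 389.55449 s = 389.55449 / 604800 = 0.00064410465 week ≈ 0.0006441 week (4 s.f.). Final answer: 0.0006441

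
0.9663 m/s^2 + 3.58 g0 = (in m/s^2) 36.07. Check: 0.9663 m/s^2 is already in m/s^2. 1 g0 = 9.80665 m/s^2, so 3.58 g0 = 3.58 * 9.80665 = 35.107807 m/s^2. Sum: 0.9663 + 35.107807 = 36.074107 m/s^2. Result: 36.074107 m/s^2 ≈ 36.07 m/s^2 (4 s.f.).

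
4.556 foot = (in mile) 0.0008629. Check: 1 foot = 0.3048 m, so 4.556 foot = 4.556 * 0.3048 = 1.3886688 m. 1 mile = 1609.344 m, so 1.3886688 m = 1.3886688 / 1609.344 = 0.00086287879 mile ≈ 0.0008629 mile (4 s.f.).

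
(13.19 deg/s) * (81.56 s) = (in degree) 1076. Check: 1 deg/s = 0.017453293 rad/s, so 13.19 deg/s = 13.19 * 0.017453293 = 0.23020893 rad/s. 81.56 s is already in s. Combine: 0.23020893 rad/s * 81.56 s = 18.77584 rad. 1 degree = 0.017453293 rad, so 18.77584 rad = 18.77584 / 0.017453293 = 1075.7764 degree ≈ 1076 degree (4 s.f.).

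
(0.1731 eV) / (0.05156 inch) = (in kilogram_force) 1 eV = 1.6021766e-19 J, so 0.1731 eV = 0.1731 * 1.6021766e-19 = 2.7733678e-20 J. 1 inch = 0.0254 m, so 0.05156 inch = 0.05156 * 0.0254 = 0.001309624 m. Combine: 2.7733678e-20 J / 0.001309624 m = 2.1176824e-17 N. 1 kilogram_force = 9.80665 N, so 2.1176824e-17 N = 2.1176824e-17 / 9.80665 = 2.1594351e-18 kilogram_force ≈ 2.159e-18 kilogram_force (4 s.f.). Final answer: 2.159e-18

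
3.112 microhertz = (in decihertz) 1 microhertz = 1e-06 Hz, so 3.112 microhertz = 3.112 * 1e-06 = 3.112e-06 Hz. 1 decihertz = 0.1 Hz, so 3.112e-06 Hz = 3.112e-06 / 0.1 = 3.112e-05 decihertz. Final answer: 3.112e-05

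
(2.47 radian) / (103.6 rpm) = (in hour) 2.47 radian = 2.47 rad. 1 rpm = 0.10471976 rad/s, so 103.6 rpm = 103.6 * 0.10471976 = 10.848967 rad/s. Combine: 2.47 rad / 10.848967 rad/s = 0.22767145 s. 1 hour = 3600 s, so 0.22767145 s = 0.22767145 / 3600 = 6.324207e-05 hour ≈ 6.324e-05 hour (4 s.f.). Final answer: 6.324e-05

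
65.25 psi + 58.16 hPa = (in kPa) 1 psi = 6894.7573 Pa, so 65.25 psi = 65.25 * 6894.7573 = 449882.91 Pa. 1 hPa = 100 Pa, so 58.16 hPa = 58.16 * 100 = 5816 Pa. Sum: 449882.91 + 5816 = 455698.91 Pa. 1 kPa = 1000 Pa, so 455698.91 Pa = 455698.91 / 1000 = 455.69891 kPa ≈ 455.7 kPa (4 s.f.). Final answer: 455.7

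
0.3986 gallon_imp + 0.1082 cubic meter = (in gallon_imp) 1 gallon_imp = 0.00454609 m^3, so 0.3986 gallon_imp = 0.3986 * 0.00454609 = 0.0018120715 m^3. 0.1082 cubic meter = 0.1082 m^3. Sum: 0.0018120715 + 0.1082 = 0.11001207 m^3. 1 gallon_imp = 0.00454609 m^3, so 0.11001207 m^3 = 0.11001207 / 0.00454609 = 24.199273 gallon_imp ≈ 24.2 gallon_imp (4 s.f.). Final answer: 24.2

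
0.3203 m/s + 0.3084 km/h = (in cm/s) 40.6. Check: 0.3203 m/s is already in m/s. 1 km/h = 0.27777778 m/s, so 0.3084 km/h = 0.3084 * 0.27777778 = 0.085666667 m/s. Sum: 0.3203 + 0.085666667 = 0.40596667 m/s. 1 cm/s = 0.01 m/s, so 0.40596667 m/s = 0.40596667 / 0.01 = 40.596667 cm/s ≈ 40.6 cm/s (4 s.f.).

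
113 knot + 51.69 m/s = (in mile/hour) 1 knot = 0.51444444 m/s, so 113 knot = 113 * 0.51444444 = 58.132222 m/s. 51.69 m/s is already in m/s. Sum: 58.132222 + 51.69 = 109.82222 m/s. 1 mile/hour = 0.44704 m/s, so 109.82222 m/s = 109.82222 / 0.44704 = 245.66531 mile/hour ≈ 245.7 mile/hour (4 s.f.). Final answer: 245.7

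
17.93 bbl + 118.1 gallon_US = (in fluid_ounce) 1 bbl = 0.15898729 m^3, so 17.93 bbl = 17.93 * 0.15898729 = 2.8506422 m^3. 1 gallon_US = 0.0037854118 m^3, so 118.1 gallon_US = 118.1 * 0.0037854118 = 0.44705713 m^3. Sum: 2.8506422 + 0.44705713 = 3.2976993 m^3. 1 fluid_ounce = 2.957353e-05 m^3, so 3.2976993 m^3 = 3.2976993 / 2.957353e-05 = 111508.48 fluid_ounce ≈ 1.115e+05 fluid_ounce (4 s.f.). Final answer: 1.115e+05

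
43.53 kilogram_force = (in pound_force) 95.97. Check: 1 kilogram_force = 9.80665 N, so 43.53 kilogram_force = 43.53 * 9.80665 = 426.88347 N. 1 pound_force = 4.4482216 N, so 426.88347 N = 426.88347 / 4.4482216 = 95.967223 pound_force ≈ 95.97 pound_force (4 s.f.).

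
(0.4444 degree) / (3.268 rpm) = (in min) 1 degree = 0.017453293 rad, so 0.4444 degree = 0.4444 * 0.017453293 = 0.0077562432 rad. 1 rpm = 0.10471976 rad/s, so 3.268 rpm = 3.268 * 0.10471976 = 0.34222416 rad/s. Combine: 0.0077562432 rad / 0.34222416 rad/s = 0.022664219 s. 1 min = 60 s, so 0.022664219 s = 0.022664219 / 60 = 0.00037773698 min ≈ 0.0003777 min (4 s.f.). Final answer: 0.0003777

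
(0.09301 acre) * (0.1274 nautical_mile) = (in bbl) 1 acre = 4046.8564 m^2, so 0.09301 acre = 0.09301 * 4046.8564 = 376.39812 m^2. 1 nautical_mile = 1852 m, so 0.1274 nautical_mile = 0.1274 * 1852 = 235.9448 m. Combine: 376.39812 m^2 * 235.9448 m = 88809.178 m^3. 1 bbl = 0.15898729 m^3, so 88809.178 m^3 = 88809.178 / 0.15898729 = 558592.93 bbl ≈ 5.586e+05 bbl (4 s.f.). Final answer: 5.586e+05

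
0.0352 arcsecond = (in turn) 1 arcsecond = 4.8481368e-06 rad, so 0.0352 arcsecond = 0.0352 * 4.8481368e-06 = 1.7065442e-07 rad. 1 turn = 6.2831853 rad, so 1.7065442e-07 rad = 1.7065442e-07 / 6.2831853 = 2.7160494e-08 turn ≈ 2.716e-08 turn (4 s.f.). Final answer: 2.716e-08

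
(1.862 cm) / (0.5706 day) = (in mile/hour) 1 cm = 0.01 m, so 1.862 cm = 1.862 * 0.01 = 0.01862 m. 1 day = 86400 s, so 0.5706 day = 0.5706 * 86400 = 49299.84 s. Combine: 0.01862 m / 49299.84 s = 3.7768885e-07 m/s. 1 mile/hour = 0.44704 m/s, so 3.7768885e-07 m/s = 3.7768885e-07 / 0.44704 = 8.448659e-07 mile/hour ≈ 8.449e-07 mile/hour (4 s.f.). Final answer: 8.449e-07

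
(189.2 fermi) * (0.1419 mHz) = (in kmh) 1 fermi = 1e-15 m, so 189.2 fermi = 189.2 * 1e-15 = 1.892e-13 m. 1 mHz = 0.001 Hz, so 0.1419 mHz = 0.1419 * 0.001 = 0.0001419 Hz. Combine: 1.892e-13 m * 0.0001419 Hz = 2.684748e-17 m/s. 1 kmh = 0.27777778 m/s, so 2.684748e-17 m/s = 2.684748e-17 / 0.27777778 = 9.6650928e-17 kmh ≈ 9.665e-17 kmh (4 s.f.). Final answer: 9.665e-17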